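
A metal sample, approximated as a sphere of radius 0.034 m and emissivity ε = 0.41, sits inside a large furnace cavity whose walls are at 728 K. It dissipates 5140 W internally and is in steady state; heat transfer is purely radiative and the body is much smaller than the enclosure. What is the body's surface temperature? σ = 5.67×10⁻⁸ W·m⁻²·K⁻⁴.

For a small grey body in a large enclosure, net radiated power = εσA(T⁴ − T_w⁴).
Steady state: P = εσA(T⁴ − T_w⁴) with A = 4πr² = 0.01453 m².
T⁴ = P/(εσA) + T_w⁴ = 5140/(0.41·5.67×10⁻⁸·0.01453) + (728)⁴
    = 1.522×10¹³ + 2.809×10¹¹ = 1.550×10¹³ K⁴.

T ≈ 1980 K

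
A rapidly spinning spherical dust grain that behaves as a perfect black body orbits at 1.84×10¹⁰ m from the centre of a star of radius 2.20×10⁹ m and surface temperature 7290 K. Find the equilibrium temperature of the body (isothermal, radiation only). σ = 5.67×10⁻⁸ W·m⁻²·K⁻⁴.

The star's surface emits σT_*⁴; at distance d the flux is S = σT_*⁴(R_*/d)².
S = 5.67×10⁻⁸·(7290)⁴·(2.20×10⁹/1.84×10¹⁰)² = 2.289×10⁶ W/m².
For an isothermal sphere T⁴ = (1−a)S/(4σ) = 1.009×10¹³ K⁴.

T ≈ 1780 K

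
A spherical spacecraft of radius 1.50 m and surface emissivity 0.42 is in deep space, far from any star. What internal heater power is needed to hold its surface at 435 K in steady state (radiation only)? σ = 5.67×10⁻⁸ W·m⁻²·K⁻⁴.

P ≈ 24100 W

P = εσ·4πr²·T⁴.
4πr² = 28.27 m²; T⁴ = 3.581×10¹⁰ K⁴.
P = 0.42·5.67×10⁻⁸·28.27·3.581×10¹⁰.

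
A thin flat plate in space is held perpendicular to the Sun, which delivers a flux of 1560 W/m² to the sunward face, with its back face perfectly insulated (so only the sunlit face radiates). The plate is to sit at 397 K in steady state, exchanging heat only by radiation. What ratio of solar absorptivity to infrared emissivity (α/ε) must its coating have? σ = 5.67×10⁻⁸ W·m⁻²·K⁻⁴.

Balance: αS·A = εσ·1A·T⁴ ⇒ α/ε = σT⁴/S.
α/ε = 5.67×10⁻⁸·(397)⁴/1560 = 5.67×10⁻⁸·2.484×10¹⁰/1560.

α/ε ≈ 0.903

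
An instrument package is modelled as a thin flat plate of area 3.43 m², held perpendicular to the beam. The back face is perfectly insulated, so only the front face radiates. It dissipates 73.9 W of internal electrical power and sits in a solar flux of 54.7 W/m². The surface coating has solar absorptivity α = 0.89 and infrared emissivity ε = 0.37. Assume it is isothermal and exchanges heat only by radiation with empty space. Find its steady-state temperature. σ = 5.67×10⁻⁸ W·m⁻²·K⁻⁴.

T ≈ 241 K

At steady state, absorbed solar power + internal power = radiated power.
Absorbed: α·S·A_cross = 0.89·54.7·3.430 = 167.0 W (cross-section A).
Total input = 167.0 + 73.9 = 240.9 W.
Radiated: εσ·A_surf·T⁴ with A_surf = A = 3.430 m².
T⁴ = 240.9/(0.37·5.67×10⁻⁸·3.430) = 3.348×10⁹ K⁴.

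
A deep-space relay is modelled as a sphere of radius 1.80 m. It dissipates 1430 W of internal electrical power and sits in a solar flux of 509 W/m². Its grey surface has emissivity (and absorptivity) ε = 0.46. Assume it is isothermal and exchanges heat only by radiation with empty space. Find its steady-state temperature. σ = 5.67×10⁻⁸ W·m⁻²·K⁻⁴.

T ≈ 245 K

At steady state, absorbed solar power + internal power = radiated power.
Absorbed: α·S·A_cross = 0.46·509·10.18 = 2383 W (cross-section πr²).
Total input = 2383 + 1430 = 3813 W.
Radiated: εσ·A_surf·T⁴ with A_surf = 4πr² = 40.72 m².
T⁴ = 3813/(0.46·5.67×10⁻⁸·40.72) = 3.591×10⁹ K⁴.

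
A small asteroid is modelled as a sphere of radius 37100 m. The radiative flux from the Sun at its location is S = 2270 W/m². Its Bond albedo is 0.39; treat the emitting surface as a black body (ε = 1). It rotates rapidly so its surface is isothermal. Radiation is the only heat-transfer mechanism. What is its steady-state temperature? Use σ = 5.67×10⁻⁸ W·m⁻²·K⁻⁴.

At equilibrium, absorbed power = emitted power.
Absorbing cross-section = πr² = 4.324×10⁹ m²; emitting surface = 4πr² = 1.730×10¹⁰ m² (ratio 4).
(1−a)S·A_cross = εσ·A_surf·T⁴  ⇒  T⁴ = (1−a)S/(4σ).
T⁴ = 0.610·2270/(4·5.67×10⁻⁸) = 6.105×10⁹ K⁴.
T = (6.105×10⁹)^(1/4).

T ≈ 280 K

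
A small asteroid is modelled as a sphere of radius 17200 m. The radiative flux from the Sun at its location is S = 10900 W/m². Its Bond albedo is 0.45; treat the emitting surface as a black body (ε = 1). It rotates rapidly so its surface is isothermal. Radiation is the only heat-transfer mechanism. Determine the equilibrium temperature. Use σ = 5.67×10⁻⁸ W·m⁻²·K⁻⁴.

At equilibrium, absorbed power = emitted power.
Absorbing cross-section = πr² = 9.294×10⁸ m²; emitting surface = 4πr² = 3.718×10⁹ m² (ratio 4).
(1−a)S·A_cross = εσ·A_surf·T⁴  ⇒  T⁴ = (1−a)S/(4σ).
T⁴ = 0.550·10900/(4·5.67×10⁻⁸) = 2.643×10¹⁰ K⁴.
T = (2.643×10¹⁰)^(1/4).

T ≈ 403 K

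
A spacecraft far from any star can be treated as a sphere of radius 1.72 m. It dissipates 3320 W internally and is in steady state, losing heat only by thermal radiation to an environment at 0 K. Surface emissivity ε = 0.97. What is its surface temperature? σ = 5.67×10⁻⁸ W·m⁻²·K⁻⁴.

Steady state: internal power = radiated power, P = εσA T⁴.
Radiating area A = 4πr² = 37.18 m².
T⁴ = P/(εσA) = 3320/(0.97·5.67×10⁻⁸·37.18) = 1.624×10⁹ K⁴.
T = (1.624×10⁹)^(1/4).

T ≈ 201 K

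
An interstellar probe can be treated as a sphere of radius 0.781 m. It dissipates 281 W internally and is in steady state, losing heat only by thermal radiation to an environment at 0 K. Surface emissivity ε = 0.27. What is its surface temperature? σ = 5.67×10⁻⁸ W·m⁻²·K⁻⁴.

T ≈ 221 K

Steady state: internal power = radiated power, P = εσA T⁴.
Radiating area A = 4πr² = 7.665 m².
T⁴ = P/(εσA) = 281/(0.27·5.67×10⁻⁸·7.665) = 2.395×10⁹ K⁴.
T = (2.395×10⁹)^(1/4).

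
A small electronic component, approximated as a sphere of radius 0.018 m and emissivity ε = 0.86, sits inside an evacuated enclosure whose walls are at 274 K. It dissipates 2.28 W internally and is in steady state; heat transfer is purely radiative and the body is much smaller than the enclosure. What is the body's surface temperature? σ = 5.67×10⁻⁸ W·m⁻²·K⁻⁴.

For a small grey body in a large enclosure, net radiated power = εσA(T⁴ − T_w⁴).
Steady state: P = εσA(T⁴ − T_w⁴) with A = 4πr² = 0.004072 m².
T⁴ = P/(εσA) + T_w⁴ = 2.28/(0.86·5.67×10⁻⁸·0.004072) + (274)⁴
    = 1.148×10¹⁰ + 5.636×10⁹ = 1.712×10¹⁰ K⁴.

T ≈ 362 K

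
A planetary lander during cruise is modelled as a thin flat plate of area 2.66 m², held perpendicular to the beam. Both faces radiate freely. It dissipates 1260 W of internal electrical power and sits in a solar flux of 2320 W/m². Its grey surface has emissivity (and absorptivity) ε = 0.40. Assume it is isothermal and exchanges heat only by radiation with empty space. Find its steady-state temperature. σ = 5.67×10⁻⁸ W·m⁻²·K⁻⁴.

At steady state, absorbed solar power + internal power = radiated power.
Absorbed: α·S·A_cross = 0.40·2320·2.660 = 2468 W (cross-section A).
Total input = 2468 + 1260 = 3728 W.
Radiated: εσ·A_surf·T⁴ with A_surf = 2A = 5.320 m².
T⁴ = 3728/(0.40·5.67×10⁻⁸·5.320) = 3.090×10¹⁰ K⁴.

T ≈ 419 K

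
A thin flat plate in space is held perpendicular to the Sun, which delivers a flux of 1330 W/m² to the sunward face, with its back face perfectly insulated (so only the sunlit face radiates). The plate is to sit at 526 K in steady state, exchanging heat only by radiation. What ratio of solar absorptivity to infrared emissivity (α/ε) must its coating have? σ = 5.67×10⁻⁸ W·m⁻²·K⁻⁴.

Balance: αS·A = εσ·1A·T⁴ ⇒ α/ε = σT⁴/S.
α/ε = 5.67×10⁻⁸·(526)⁴/1330 = 5.67×10⁻⁸·7.655×10¹⁰/1330.

α/ε ≈ 3.26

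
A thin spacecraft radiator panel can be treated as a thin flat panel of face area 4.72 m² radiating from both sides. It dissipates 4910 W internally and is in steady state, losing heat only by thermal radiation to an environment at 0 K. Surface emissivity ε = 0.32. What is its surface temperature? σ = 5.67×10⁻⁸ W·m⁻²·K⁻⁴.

Steady state: internal power = radiated power, P = εσA T⁴.
Radiating area A = 2·4.72 = 9.440 m².
T⁴ = P/(εσA) = 4910/(0.32·5.67×10⁻⁸·9.440) = 2.867×10¹⁰ K⁴.
T = (2.867×10¹⁰)^(1/4).

T ≈ 411 K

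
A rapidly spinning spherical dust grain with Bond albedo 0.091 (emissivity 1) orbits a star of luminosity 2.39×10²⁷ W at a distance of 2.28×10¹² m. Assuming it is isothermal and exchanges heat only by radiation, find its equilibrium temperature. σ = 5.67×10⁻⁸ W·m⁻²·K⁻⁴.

T ≈ 110 K

First find the stellar flux at distance d: S = L/(4πd²) = 2.39×10²⁷/(4π·(2.28×10¹²)²) = 36.59 W/m².
For an isothermal sphere, absorbed (1−a)S·πr² = emitted σ·4πr²·T⁴, so T⁴ = (1−a)S/(4σ).
T⁴ = 0.909·36.59/(4·5.67×10⁻⁸) = 1.466×10⁸ K⁴.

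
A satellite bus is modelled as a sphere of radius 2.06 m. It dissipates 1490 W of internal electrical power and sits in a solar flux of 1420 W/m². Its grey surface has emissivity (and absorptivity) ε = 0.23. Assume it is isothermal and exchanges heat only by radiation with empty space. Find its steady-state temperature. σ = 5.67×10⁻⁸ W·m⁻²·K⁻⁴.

T ≈ 303 K

At steady state, absorbed solar power + internal power = radiated power.
Absorbed: α·S·A_cross = 0.23·1420·13.33 = 4354 W (cross-section πr²).
Total input = 4354 + 1490 = 5844 W.
Radiated: εσ·A_surf·T⁴ with A_surf = 4πr² = 53.33 m².
T⁴ = 5844/(0.23·5.67×10⁻⁸·53.33) = 8.404×10⁹ K⁴.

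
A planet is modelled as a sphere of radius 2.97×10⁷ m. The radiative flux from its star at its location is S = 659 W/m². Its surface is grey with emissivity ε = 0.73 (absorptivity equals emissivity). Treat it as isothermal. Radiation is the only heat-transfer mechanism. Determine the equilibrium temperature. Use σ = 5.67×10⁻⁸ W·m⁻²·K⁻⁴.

T ≈ 232 K

At equilibrium, absorbed power = emitted power.
Absorbing cross-section = πr² = 2.771×10¹⁵ m²; emitting surface = 4πr² = 1.108×10¹⁶ m² (ratio 4).
εS·A_cross = εσ·A_surf·T⁴  ⇒  T⁴ = S/(4σ)   (ε cancels).
T⁴ = 659/(4·5.67×10⁻⁸) = 2.906×10⁹ K⁴.
T = (2.906×10⁹)^(1/4).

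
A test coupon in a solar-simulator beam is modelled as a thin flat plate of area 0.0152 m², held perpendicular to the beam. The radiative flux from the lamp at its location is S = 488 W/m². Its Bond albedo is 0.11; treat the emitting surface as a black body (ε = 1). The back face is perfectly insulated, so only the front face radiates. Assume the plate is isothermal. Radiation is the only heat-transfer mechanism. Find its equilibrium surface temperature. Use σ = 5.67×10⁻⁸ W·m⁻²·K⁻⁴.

T ≈ 296 K

At equilibrium, absorbed power = emitted power.
Absorbing cross-section = A = 0.01520 m²; emitting surface = A = 0.01520 m² (ratio 1).
(1−a)S·A_cross = εσ·A_surf·T⁴  ⇒  T⁴ = (1−a)S/(1σ).
T⁴ = 0.890·488/(1·5.67×10⁻⁸) = 7.660×10⁹ K⁴.
T = (7.660×10⁹)^(1/4).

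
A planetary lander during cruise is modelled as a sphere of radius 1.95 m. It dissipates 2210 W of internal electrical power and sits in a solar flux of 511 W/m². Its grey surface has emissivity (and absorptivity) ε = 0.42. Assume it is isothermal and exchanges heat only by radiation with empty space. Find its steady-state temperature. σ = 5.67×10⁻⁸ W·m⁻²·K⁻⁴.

At steady state, absorbed solar power + internal power = radiated power.
Absorbed: α·S·A_cross = 0.42·511·11.95 = 2564 W (cross-section πr²).
Total input = 2564 + 2210 = 4774 W.
Radiated: εσ·A_surf·T⁴ with A_surf = 4πr² = 47.78 m².
T⁴ = 4774/(0.42·5.67×10⁻⁸·47.78) = 4.195×10⁹ K⁴.

T ≈ 255 K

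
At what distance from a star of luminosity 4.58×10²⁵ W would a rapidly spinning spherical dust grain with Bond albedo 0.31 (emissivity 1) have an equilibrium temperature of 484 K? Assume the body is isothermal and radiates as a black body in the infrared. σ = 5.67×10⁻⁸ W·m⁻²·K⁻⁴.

d ≈ 1.42×10¹⁰ m

For an isothermal black-emitting sphere, (1−a)S·πr² = σ·4πr²·T⁴ ⇒ S = 4σT⁴/(1−a).
S = 4·5.67×10⁻⁸·(484)⁴/0.690 = 18040 W/m².
Flux falls as S = L/(4πd²), so d = √(L/(4πS)) = √(4.58×10²⁵/(4π·18040)).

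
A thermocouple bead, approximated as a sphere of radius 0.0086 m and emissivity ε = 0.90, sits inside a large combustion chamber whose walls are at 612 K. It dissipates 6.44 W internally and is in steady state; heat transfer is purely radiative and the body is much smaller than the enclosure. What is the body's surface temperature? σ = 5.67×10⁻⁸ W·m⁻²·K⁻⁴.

T ≈ 725 K

For a small grey body in a large enclosure, net radiated power = εσA(T⁴ − T_w⁴).
Steady state: P = εσA(T⁴ − T_w⁴) with A = 4πr² = 9.294×10⁻⁴ m².
T⁴ = P/(εσA) + T_w⁴ = 6.44/(0.90·5.67×10⁻⁸·9.294×10⁻⁴) + (612)⁴
    = 1.358×10¹¹ + 1.403×10¹¹ = 2.761×10¹¹ K⁴.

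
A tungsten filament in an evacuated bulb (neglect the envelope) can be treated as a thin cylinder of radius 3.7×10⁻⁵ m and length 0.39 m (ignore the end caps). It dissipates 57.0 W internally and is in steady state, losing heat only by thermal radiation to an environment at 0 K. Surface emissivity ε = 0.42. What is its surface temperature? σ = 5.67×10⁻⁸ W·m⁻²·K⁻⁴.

T ≈ 2270 K

Steady state: internal power = radiated power, P = εσA T⁴.
Radiating area A = 2πrL = 9.067×10⁻⁵ m².
T⁴ = P/(εσA) = 57.0/(0.42·5.67×10⁻⁸·9.067×10⁻⁵) = 2.640×10¹³ K⁴.
T = (2.640×10¹³)^(1/4).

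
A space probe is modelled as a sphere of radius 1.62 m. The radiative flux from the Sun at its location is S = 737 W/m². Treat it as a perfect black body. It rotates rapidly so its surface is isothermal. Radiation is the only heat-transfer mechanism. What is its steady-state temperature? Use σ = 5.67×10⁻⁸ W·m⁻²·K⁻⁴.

T ≈ 239 K

At equilibrium, absorbed power = emitted power.
Absorbing cross-section = πr² = 8.245 m²; emitting surface = 4πr² = 32.98 m² (ratio 4).
S·A_cross = εσ·A_surf·T⁴  ⇒  T⁴ = S/(4σ).
T⁴ = 1.00·737/(4·5.67×10⁻⁸) = 3.250×10⁹ K⁴.
T = (3.250×10⁹)^(1/4).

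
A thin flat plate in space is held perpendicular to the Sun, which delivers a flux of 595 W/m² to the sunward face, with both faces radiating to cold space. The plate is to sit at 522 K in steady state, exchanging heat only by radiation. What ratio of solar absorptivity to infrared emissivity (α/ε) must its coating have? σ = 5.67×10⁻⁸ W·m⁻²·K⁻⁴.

Balance: αS·A = εσ·2A·T⁴ ⇒ α/ε = 2σT⁴/S.
α/ε = 2·5.67×10⁻⁸·(522)⁴/595 = 2·5.67×10⁻⁸·7.425×10¹⁰/595.

α/ε ≈ 14.2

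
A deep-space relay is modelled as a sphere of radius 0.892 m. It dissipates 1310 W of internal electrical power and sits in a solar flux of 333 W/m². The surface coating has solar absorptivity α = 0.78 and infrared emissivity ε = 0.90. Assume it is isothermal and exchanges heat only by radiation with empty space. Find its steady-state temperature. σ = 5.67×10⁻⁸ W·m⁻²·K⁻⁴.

T ≈ 249 K

At steady state, absorbed solar power + internal power = radiated power.
Absorbed: α·S·A_cross = 0.78·333·2.500 = 649.3 W (cross-section πr²).
Total input = 649.3 + 1310 = 1959 W.
Radiated: εσ·A_surf·T⁴ with A_surf = 4πr² = 9.999 m².
T⁴ = 1959/(0.90·5.67×10⁻⁸·9.999) = 3.840×10⁹ K⁴.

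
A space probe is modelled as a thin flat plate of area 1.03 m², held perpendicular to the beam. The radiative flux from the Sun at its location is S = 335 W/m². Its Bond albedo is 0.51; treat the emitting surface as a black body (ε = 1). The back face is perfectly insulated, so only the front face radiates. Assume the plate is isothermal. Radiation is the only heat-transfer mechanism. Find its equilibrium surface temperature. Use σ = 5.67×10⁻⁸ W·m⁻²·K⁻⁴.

T ≈ 232 K

At equilibrium, absorbed power = emitted power.
Absorbing cross-section = A = 1.030 m²; emitting surface = A = 1.030 m² (ratio 1).
(1−a)S·A_cross = εσ·A_surf·T⁴  ⇒  T⁴ = (1−a)S/(1σ).
T⁴ = 0.490·335/(1·5.67×10⁻⁸) = 2.895×10⁹ K⁴.
T = (2.895×10⁹)^(1/4).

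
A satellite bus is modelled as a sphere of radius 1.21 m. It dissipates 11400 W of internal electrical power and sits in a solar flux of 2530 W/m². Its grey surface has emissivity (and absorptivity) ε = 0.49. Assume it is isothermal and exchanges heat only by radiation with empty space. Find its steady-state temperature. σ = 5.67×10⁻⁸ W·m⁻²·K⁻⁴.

T ≈ 428 K

At steady state, absorbed solar power + internal power = radiated power.
Absorbed: α·S·A_cross = 0.49·2530·4.600 = 5702 W (cross-section πr²).
Total input = 5702 + 11400 = 17100 W.
Radiated: εσ·A_surf·T⁴ with A_surf = 4πr² = 18.40 m².
T⁴ = 17100/(0.49·5.67×10⁻⁸·18.40) = 3.346×10¹⁰ K⁴.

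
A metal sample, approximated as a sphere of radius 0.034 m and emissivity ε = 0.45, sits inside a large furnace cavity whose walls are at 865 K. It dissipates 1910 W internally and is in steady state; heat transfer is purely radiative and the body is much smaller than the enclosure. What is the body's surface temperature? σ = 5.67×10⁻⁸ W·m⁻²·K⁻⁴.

T ≈ 1550 K

For a small grey body in a large enclosure, net radiated power = εσA(T⁴ − T_w⁴).
Steady state: P = εσA(T⁴ − T_w⁴) with A = 4πr² = 0.01453 m².
T⁴ = P/(εσA) + T_w⁴ = 1910/(0.45·5.67×10⁻⁸·0.01453) + (865)⁴
    = 5.153×10¹² + 5.598×10¹¹ = 5.713×10¹² K⁴.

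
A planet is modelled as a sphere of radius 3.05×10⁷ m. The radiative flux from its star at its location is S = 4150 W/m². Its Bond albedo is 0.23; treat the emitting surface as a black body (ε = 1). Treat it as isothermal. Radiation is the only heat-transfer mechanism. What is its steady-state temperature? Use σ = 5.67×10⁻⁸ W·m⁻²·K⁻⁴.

T ≈ 345 K

At equilibrium, absorbed power = emitted power.
Absorbing cross-section = πr² = 2.922×10¹⁵ m²; emitting surface = 4πr² = 1.169×10¹⁶ m² (ratio 4).
(1−a)S·A_cross = εσ·A_surf·T⁴  ⇒  T⁴ = (1−a)S/(4σ).
T⁴ = 0.770·4150/(4·5.67×10⁻⁸) = 1.409×10¹⁰ K⁴.
T = (1.409×10¹⁰)^(1/4).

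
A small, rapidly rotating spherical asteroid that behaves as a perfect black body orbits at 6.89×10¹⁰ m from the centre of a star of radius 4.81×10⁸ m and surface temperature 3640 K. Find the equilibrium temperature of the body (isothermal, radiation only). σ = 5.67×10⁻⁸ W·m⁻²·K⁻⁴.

T ≈ 215 K

The star's surface emits σT_*⁴; at distance d the flux is S = σT_*⁴(R_*/d)².
S = 5.67×10⁻⁸·(3640)⁴·(4.81×10⁸/6.89×10¹⁰)² = 485.1 W/m².
For an isothermal sphere T⁴ = (1−a)S/(4σ) = 2.139×10⁹ K⁴.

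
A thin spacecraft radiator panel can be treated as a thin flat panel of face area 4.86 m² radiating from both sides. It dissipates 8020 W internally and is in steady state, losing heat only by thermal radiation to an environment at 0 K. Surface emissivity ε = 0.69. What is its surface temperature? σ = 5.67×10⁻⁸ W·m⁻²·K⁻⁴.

Steady state: internal power = radiated power, P = εσA T⁴.
Radiating area A = 2·4.86 = 9.720 m².
T⁴ = P/(εσA) = 8020/(0.69·5.67×10⁻⁸·9.720) = 2.109×10¹⁰ K⁴.
T = (2.109×10¹⁰)^(1/4).

T ≈ 381 K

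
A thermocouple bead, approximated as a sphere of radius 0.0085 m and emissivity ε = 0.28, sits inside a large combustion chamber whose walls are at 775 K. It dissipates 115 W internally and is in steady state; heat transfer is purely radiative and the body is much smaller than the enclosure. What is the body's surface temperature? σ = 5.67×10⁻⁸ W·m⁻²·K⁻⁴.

For a small grey body in a large enclosure, net radiated power = εσA(T⁴ − T_w⁴).
Steady state: P = εσA(T⁴ − T_w⁴) with A = 4πr² = 9.079×10⁻⁴ m².
T⁴ = P/(εσA) + T_w⁴ = 115/(0.28·5.67×10⁻⁸·9.079×10⁻⁴) + (775)⁴
    = 7.978×10¹² + 3.608×10¹¹ = 8.339×10¹² K⁴.

T ≈ 1700 K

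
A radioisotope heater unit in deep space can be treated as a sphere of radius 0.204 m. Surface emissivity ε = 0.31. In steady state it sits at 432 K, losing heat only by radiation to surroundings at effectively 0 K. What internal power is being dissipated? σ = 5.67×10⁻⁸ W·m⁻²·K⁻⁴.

Steady state: P = εσA T⁴.
A = 4πr² = 0.5230 m²; T⁴ = (432)⁴ = 3.483×10¹⁰ K⁴.
P = 0.31 × 5.67×10⁻⁸ × 0.5230 × 3.483×10¹⁰.

P ≈ 320 W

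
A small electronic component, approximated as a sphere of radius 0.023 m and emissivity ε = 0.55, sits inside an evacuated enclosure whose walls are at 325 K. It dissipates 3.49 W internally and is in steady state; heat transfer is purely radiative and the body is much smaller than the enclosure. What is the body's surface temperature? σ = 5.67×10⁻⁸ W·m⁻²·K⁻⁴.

T ≈ 409 K

For a small grey body in a large enclosure, net radiated power = εσA(T⁴ − T_w⁴).
Steady state: P = εσA(T⁴ − T_w⁴) with A = 4πr² = 0.006648 m².
T⁴ = P/(εσA) + T_w⁴ = 3.49/(0.55·5.67×10⁻⁸·0.006648) + (325)⁴
    = 1.684×10¹⁰ + 1.116×10¹⁰ = 2.799×10¹⁰ K⁴.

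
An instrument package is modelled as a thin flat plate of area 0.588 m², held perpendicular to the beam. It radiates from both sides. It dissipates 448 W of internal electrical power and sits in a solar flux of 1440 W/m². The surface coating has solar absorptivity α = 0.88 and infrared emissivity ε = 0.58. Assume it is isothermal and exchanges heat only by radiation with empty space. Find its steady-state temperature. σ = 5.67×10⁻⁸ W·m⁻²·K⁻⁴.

At steady state, absorbed solar power + internal power = radiated power.
Absorbed: α·S·A_cross = 0.88·1440·0.5880 = 745.1 W (cross-section A).
Total input = 745.1 + 448 = 1193 W.
Radiated: εσ·A_surf·T⁴ with A_surf = 2A = 1.176 m².
T⁴ = 1193/(0.58·5.67×10⁻⁸·1.176) = 3.085×10¹⁰ K⁴.

T ≈ 419 K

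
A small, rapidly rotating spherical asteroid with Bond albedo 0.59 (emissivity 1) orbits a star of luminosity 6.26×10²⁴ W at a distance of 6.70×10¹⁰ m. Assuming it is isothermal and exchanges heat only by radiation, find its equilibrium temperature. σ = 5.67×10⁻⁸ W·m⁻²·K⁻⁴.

T ≈ 119 K

First find the stellar flux at distance d: S = L/(4πd²) = 6.26×10²⁴/(4π·(6.70×10¹⁰)²) = 111.0 W/m².
For an isothermal sphere, absorbed (1−a)S·πr² = emitted σ·4πr²·T⁴, so T⁴ = (1−a)S/(4σ).
T⁴ = 0.410·111.0/(4·5.67×10⁻⁸) = 2.006×10⁸ K⁴.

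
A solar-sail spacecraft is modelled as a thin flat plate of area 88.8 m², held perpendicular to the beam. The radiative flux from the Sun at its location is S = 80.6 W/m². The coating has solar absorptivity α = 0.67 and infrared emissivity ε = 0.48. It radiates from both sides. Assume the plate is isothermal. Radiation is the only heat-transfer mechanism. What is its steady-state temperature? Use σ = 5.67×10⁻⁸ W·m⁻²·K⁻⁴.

T ≈ 177 K

At equilibrium, absorbed power = emitted power.
Absorbing cross-section = A = 88.80 m²; emitting surface = 2A = 177.6 m² (ratio 2).
αS·A_cross = εσ·A_surf·T⁴  ⇒  T⁴ = αS/(ε·2σ).
T⁴ = 0.670·80.6/(0.48·2·5.67×10⁻⁸) = 9.921×10⁸ K⁴.
T = (9.921×10⁸)^(1/4).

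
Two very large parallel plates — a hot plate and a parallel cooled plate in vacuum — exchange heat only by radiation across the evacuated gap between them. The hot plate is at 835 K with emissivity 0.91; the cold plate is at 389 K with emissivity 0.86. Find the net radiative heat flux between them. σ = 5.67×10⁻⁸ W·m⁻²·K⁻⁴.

q ≈ 20800 W/m²

For two infinite grey parallel plates, q = σ(T₁⁴ − T₂⁴)/(1/ε₁ + 1/ε₂ − 1).
T₁⁴ − T₂⁴ = 4.861×10¹¹ − 2.290×10¹⁰ = 4.632×10¹¹ K⁴.
1/ε₁ + 1/ε₂ − 1 = 1.099 + 1.163 − 1 = 1.262.
q = 5.67×10⁻⁸ × 4.632×10¹¹ / 1.262.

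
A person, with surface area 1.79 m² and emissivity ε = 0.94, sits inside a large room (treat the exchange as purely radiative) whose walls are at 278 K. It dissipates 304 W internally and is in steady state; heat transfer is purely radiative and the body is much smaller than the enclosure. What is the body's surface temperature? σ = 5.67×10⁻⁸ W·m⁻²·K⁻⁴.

T ≈ 309 K

For a small grey body in a large enclosure, net radiated power = εσA(T⁴ − T_w⁴).
Steady state: P = εσA(T⁴ − T_w⁴) with A = 1.79 m².
T⁴ = P/(εσA) + T_w⁴ = 304/(0.94·5.67×10⁻⁸·1.790) + (278)⁴
    = 3.186×10⁹ + 5.973×10⁹ = 9.159×10⁹ K⁴.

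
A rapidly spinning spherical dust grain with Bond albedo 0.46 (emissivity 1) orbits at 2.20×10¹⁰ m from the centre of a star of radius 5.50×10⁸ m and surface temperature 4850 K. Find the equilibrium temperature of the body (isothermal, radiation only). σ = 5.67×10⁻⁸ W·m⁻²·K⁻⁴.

T ≈ 465 K

The star's surface emits σT_*⁴; at distance d the flux is S = σT_*⁴(R_*/d)².
S = 5.67×10⁻⁸·(4850)⁴·(5.50×10⁸/2.20×10¹⁰)² = 19610 W/m².
For an isothermal sphere T⁴ = (1−a)S/(4σ) = 4.669×10¹⁰ K⁴.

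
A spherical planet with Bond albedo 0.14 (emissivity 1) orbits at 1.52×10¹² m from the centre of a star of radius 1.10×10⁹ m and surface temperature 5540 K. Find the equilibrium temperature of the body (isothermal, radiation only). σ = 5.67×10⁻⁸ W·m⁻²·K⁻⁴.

The star's surface emits σT_*⁴; at distance d the flux is S = σT_*⁴(R_*/d)².
S = 5.67×10⁻⁸·(5540)⁴·(1.10×10⁹/1.52×10¹²)² = 27.97 W/m².
For an isothermal sphere T⁴ = (1−a)S/(4σ) = 1.061×10⁸ K⁴.

T ≈ 101 K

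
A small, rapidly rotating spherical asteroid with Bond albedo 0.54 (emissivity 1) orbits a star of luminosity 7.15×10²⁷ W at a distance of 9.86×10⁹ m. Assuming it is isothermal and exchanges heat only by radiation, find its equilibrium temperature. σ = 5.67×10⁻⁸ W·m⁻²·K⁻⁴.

T ≈ 1860 K

First find the stellar flux at distance d: S = L/(4πd²) = 7.15×10²⁷/(4π·(9.86×10⁹)²) = 5.853×10⁶ W/m².
For an isothermal sphere, absorbed (1−a)S·πr² = emitted σ·4πr²·T⁴, so T⁴ = (1−a)S/(4σ).
T⁴ = 0.460·5.853×10⁶/(4·5.67×10⁻⁸) = 1.187×10¹³ K⁴.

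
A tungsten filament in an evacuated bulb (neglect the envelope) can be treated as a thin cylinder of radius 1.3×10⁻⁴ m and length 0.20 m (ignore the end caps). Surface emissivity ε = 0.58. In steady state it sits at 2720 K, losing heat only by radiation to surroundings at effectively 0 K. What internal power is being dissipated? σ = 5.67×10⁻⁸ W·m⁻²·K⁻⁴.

Steady state: P = εσA T⁴.
A = 2πrL = 1.634×10⁻⁴ m²; T⁴ = (2720)⁴ = 5.474×10¹³ K⁴.
P = 0.58 × 5.67×10⁻⁸ × 1.634×10⁻⁴ × 5.474×10¹³.

P ≈ 294 W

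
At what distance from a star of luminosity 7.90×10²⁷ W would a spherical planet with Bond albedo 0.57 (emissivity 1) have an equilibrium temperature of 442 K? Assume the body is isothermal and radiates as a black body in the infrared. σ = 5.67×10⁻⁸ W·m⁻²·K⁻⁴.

For an isothermal black-emitting sphere, (1−a)S·πr² = σ·4πr²·T⁴ ⇒ S = 4σT⁴/(1−a).
S = 4·5.67×10⁻⁸·(442)⁴/0.430 = 20130 W/m².
Flux falls as S = L/(4πd²), so d = √(L/(4πS)) = √(7.90×10²⁷/(4π·20130)).

d ≈ 1.77×10¹¹ m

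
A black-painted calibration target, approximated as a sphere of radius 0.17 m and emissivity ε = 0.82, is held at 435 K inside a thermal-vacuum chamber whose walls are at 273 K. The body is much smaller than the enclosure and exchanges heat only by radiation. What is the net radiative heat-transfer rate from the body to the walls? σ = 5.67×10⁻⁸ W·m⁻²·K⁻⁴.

P_net ≈ 511 W

For a small grey body in a large enclosure: P_net = εσA(T_body⁴ − T_wall⁴).
A = 4πr² = 0.3632 m²; T_body⁴ − T_wall⁴ = 3.581×10¹⁰ − 5.555×10⁹ = 3.025×10¹⁰ K⁴.
|P_net| = 0.82·5.67×10⁻⁸·0.3632·3.025×10¹⁰.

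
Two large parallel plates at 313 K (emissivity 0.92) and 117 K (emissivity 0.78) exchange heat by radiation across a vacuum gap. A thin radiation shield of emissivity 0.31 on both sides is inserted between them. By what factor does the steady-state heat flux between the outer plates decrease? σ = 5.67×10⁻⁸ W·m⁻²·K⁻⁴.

Without shield: q₀ = σΔ(T⁴)/(1/ε₁+1/ε₂−1) with denominator 1.369.
With shield the two gaps are in series; the resistances add: (1/ε₁+1/ε_s−1)+(1/ε_s+1/ε₂−1) = 3.313+3.508 = 6.821.
Heat-flux ratio q₀/q = 6.821/1.369.

factor ≈ 4.98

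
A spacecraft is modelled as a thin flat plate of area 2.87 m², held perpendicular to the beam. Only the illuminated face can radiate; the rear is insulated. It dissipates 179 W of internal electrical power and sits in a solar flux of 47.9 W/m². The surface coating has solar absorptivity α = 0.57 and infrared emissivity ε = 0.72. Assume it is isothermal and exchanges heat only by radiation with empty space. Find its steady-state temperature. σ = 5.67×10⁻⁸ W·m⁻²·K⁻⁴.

At steady state, absorbed solar power + internal power = radiated power.
Absorbed: α·S·A_cross = 0.57·47.9·2.870 = 78.36 W (cross-section A).
Total input = 78.36 + 179 = 257.4 W.
Radiated: εσ·A_surf·T⁴ with A_surf = A = 2.870 m².
T⁴ = 257.4/(0.72·5.67×10⁻⁸·2.870) = 2.197×10⁹ K⁴.

T ≈ 216 K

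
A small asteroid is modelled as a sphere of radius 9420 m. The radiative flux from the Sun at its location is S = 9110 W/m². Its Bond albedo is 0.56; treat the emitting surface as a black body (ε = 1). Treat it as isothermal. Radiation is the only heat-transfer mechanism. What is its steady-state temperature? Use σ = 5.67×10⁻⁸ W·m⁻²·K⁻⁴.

T ≈ 365 K

At equilibrium, absorbed power = emitted power.
Absorbing cross-section = πr² = 2.788×10⁸ m²; emitting surface = 4πr² = 1.115×10⁹ m² (ratio 4).
(1−a)S·A_cross = εσ·A_surf·T⁴  ⇒  T⁴ = (1−a)S/(4σ).
T⁴ = 0.440·9110/(4·5.67×10⁻⁸) = 1.767×10¹⁰ K⁴.
T = (1.767×10¹⁰)^(1/4).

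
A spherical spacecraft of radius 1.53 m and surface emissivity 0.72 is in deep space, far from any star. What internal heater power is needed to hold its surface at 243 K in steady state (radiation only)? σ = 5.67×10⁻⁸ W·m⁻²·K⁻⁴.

P ≈ 4190 W

P = εσ·4πr²·T⁴.
4πr² = 29.42 m²; T⁴ = 3.487×10⁹ K⁴.
P = 0.72·5.67×10⁻⁸·29.42·3.487×10⁹.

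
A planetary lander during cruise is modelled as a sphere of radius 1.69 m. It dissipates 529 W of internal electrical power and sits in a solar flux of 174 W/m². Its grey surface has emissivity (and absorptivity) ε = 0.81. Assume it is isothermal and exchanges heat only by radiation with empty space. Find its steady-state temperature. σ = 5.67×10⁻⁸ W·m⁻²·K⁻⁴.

T ≈ 182 K

At steady state, absorbed solar power + internal power = radiated power.
Absorbed: α·S·A_cross = 0.81·174·8.973 = 1265 W (cross-section πr²).
Total input = 1265 + 529 = 1794 W.
Radiated: εσ·A_surf·T⁴ with A_surf = 4πr² = 35.89 m².
T⁴ = 1794/(0.81·5.67×10⁻⁸·35.89) = 1.088×10⁹ K⁴.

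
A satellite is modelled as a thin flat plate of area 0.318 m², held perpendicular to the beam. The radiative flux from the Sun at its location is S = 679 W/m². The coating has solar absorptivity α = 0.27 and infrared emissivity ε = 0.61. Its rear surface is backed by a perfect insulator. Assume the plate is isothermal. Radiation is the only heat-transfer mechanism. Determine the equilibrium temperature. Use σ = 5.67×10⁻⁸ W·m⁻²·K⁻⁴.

T ≈ 270 K

At equilibrium, absorbed power = emitted power.
Absorbing cross-section = A = 0.3180 m²; emitting surface = A = 0.3180 m² (ratio 1).
αS·A_cross = εσ·A_surf·T⁴  ⇒  T⁴ = αS/(ε·1σ).
T⁴ = 0.270·679/(0.61·1·5.67×10⁻⁸) = 5.301×10⁹ K⁴.
T = (5.301×10⁹)^(1/4).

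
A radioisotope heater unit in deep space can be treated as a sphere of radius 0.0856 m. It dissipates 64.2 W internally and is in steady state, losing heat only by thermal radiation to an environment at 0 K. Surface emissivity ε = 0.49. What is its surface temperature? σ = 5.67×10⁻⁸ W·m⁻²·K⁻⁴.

Steady state: internal power = radiated power, P = εσA T⁴.
Radiating area A = 4πr² = 0.09208 m².
T⁴ = P/(εσA) = 64.2/(0.49·5.67×10⁻⁸·0.09208) = 2.510×10¹⁰ K⁴.
T = (2.510×10¹⁰)^(1/4).

T ≈ 398 K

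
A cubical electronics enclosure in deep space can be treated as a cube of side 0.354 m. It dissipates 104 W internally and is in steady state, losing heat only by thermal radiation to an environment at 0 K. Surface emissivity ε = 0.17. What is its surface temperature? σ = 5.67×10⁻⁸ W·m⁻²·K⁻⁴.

T ≈ 346 K

Steady state: internal power = radiated power, P = εσA T⁴.
Radiating area A = 6L² = 0.7519 m².
T⁴ = P/(εσA) = 104/(0.17·5.67×10⁻⁸·0.7519) = 1.435×10¹⁰ K⁴.
T = (1.435×10¹⁰)^(1/4).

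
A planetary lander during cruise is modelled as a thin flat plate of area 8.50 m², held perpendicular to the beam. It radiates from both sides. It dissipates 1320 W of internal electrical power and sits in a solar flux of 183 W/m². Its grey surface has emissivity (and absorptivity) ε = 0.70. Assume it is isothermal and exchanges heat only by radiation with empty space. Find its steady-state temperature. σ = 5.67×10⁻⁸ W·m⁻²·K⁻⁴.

T ≈ 244 K

At steady state, absorbed solar power + internal power = radiated power.
Absorbed: α·S·A_cross = 0.70·183·8.500 = 1089 W (cross-section A).
Total input = 1089 + 1320 = 2409 W.
Radiated: εσ·A_surf·T⁴ with A_surf = 2A = 17.00 m².
T⁴ = 2409/(0.70·5.67×10⁻⁸·17.00) = 3.570×10⁹ K⁴.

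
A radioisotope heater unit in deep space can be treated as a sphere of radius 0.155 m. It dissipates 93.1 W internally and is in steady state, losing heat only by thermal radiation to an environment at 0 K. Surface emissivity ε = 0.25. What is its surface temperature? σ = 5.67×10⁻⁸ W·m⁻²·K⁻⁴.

T ≈ 384 K

Steady state: internal power = radiated power, P = εσA T⁴.
Radiating area A = 4πr² = 0.3019 m².
T⁴ = P/(εσA) = 93.1/(0.25·5.67×10⁻⁸·0.3019) = 2.175×10¹⁰ K⁴.
T = (2.175×10¹⁰)^(1/4).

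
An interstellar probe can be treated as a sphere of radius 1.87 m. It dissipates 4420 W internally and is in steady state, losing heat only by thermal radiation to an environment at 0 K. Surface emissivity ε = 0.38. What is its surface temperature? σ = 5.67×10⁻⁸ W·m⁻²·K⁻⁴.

T ≈ 261 K

Steady state: internal power = radiated power, P = εσA T⁴.
Radiating area A = 4πr² = 43.94 m².
T⁴ = P/(εσA) = 4420/(0.38·5.67×10⁻⁸·43.94) = 4.668×10⁹ K⁴.
T = (4.668×10⁹)^(1/4).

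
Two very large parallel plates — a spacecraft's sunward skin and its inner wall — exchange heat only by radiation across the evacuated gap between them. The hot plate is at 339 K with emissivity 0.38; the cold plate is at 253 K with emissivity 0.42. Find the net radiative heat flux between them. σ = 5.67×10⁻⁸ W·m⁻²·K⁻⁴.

q ≈ 129 W/m²

For two infinite grey parallel plates, q = σ(T₁⁴ − T₂⁴)/(1/ε₁ + 1/ε₂ − 1).
T₁⁴ − T₂⁴ = 1.321×10¹⁰ − 4.097×10⁹ = 9.110×10⁹ K⁴.
1/ε₁ + 1/ε₂ − 1 = 2.632 + 2.381 − 1 = 4.013.
q = 5.67×10⁻⁸ × 9.110×10⁹ / 4.013.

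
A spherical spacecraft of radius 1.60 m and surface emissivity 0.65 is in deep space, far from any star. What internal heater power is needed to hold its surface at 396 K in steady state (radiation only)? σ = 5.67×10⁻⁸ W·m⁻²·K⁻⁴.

P ≈ 29200 W

P = εσ·4πr²·T⁴.
4πr² = 32.17 m²; T⁴ = 2.459×10¹⁰ K⁴.
P = 0.65·5.67×10⁻⁸·32.17·2.459×10¹⁰.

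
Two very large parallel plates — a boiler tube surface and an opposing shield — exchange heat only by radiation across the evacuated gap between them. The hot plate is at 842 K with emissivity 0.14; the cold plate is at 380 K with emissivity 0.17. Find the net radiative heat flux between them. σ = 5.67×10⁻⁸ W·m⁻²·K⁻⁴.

q ≈ 2270 W/m²

For two infinite grey parallel plates, q = σ(T₁⁴ − T₂⁴)/(1/ε₁ + 1/ε₂ − 1).
T₁⁴ − T₂⁴ = 5.026×10¹¹ − 2.085×10¹⁰ = 4.818×10¹¹ K⁴.
1/ε₁ + 1/ε₂ − 1 = 7.143 + 5.882 − 1 = 12.03.
q = 5.67×10⁻⁸ × 4.818×10¹¹ / 12.03.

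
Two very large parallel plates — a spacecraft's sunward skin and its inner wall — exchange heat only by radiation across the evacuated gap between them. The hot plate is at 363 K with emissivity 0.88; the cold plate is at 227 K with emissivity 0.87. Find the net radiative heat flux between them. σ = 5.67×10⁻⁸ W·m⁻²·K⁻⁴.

For two infinite grey parallel plates, q = σ(T₁⁴ − T₂⁴)/(1/ε₁ + 1/ε₂ − 1).
T₁⁴ − T₂⁴ = 1.736×10¹⁰ − 2.655×10⁹ = 1.471×10¹⁰ K⁴.
1/ε₁ + 1/ε₂ − 1 = 1.136 + 1.149 − 1 = 1.286.
q = 5.67×10⁻⁸ × 1.471×10¹⁰ / 1.286.

q ≈ 649 W/m²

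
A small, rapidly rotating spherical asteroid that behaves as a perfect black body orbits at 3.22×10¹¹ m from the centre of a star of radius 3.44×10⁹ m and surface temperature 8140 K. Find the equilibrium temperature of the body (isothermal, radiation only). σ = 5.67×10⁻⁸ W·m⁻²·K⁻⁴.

T ≈ 595 K

The star's surface emits σT_*⁴; at distance d the flux is S = σT_*⁴(R_*/d)².
S = 5.67×10⁻⁸·(8140)⁴·(3.44×10⁹/3.22×10¹¹)² = 28410 W/m².
For an isothermal sphere T⁴ = (1−a)S/(4σ) = 1.253×10¹¹ K⁴.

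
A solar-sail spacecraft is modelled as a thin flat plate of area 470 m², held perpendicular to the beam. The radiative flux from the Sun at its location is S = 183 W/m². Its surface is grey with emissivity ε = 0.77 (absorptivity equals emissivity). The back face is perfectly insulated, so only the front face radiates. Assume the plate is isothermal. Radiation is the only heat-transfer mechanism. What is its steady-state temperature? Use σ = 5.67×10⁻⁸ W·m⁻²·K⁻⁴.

T ≈ 238 K

At equilibrium, absorbed power = emitted power.
Absorbing cross-section = A = 470.0 m²; emitting surface = A = 470.0 m² (ratio 1).
εS·A_cross = εσ·A_surf·T⁴  ⇒  T⁴ = S/(1σ)   (ε cancels).
T⁴ = 183/(1·5.67×10⁻⁸) = 3.228×10⁹ K⁴.
T = (3.228×10⁹)^(1/4).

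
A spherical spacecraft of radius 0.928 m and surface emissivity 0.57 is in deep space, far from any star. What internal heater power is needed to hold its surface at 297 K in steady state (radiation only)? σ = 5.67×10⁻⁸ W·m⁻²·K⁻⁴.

P = εσ·4πr²·T⁴.
4πr² = 10.82 m²; T⁴ = 7.781×10⁹ K⁴.
P = 0.57·5.67×10⁻⁸·10.82·7.781×10⁹.

P ≈ 2720 W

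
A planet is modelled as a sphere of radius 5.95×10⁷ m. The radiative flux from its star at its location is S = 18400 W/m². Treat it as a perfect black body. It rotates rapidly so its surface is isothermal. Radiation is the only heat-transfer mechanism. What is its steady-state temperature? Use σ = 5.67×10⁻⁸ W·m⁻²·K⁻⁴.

T ≈ 534 K

At equilibrium, absorbed power = emitted power.
Absorbing cross-section = πr² = 1.112×10¹⁶ m²; emitting surface = 4πr² = 4.449×10¹⁶ m² (ratio 4).
S·A_cross = εσ·A_surf·T⁴  ⇒  T⁴ = S/(4σ).
T⁴ = 1.00·18400/(4·5.67×10⁻⁸) = 8.113×10¹⁰ K⁴.
T = (8.113×10¹⁰)^(1/4).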